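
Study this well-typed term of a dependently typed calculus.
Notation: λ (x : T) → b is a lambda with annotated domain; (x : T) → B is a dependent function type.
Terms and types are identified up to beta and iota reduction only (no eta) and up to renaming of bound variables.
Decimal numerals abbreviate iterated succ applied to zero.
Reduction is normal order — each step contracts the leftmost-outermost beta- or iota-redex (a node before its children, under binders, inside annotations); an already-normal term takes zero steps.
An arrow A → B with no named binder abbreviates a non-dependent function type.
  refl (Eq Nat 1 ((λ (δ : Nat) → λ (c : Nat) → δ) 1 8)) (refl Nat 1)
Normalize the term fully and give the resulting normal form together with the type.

reduced normal form:
  refl (Eq Nat 1 1) (refl Nat 1)
type:
  Eq (Eq Nat 1 1) (refl Nat 1) (refl Nat 1)


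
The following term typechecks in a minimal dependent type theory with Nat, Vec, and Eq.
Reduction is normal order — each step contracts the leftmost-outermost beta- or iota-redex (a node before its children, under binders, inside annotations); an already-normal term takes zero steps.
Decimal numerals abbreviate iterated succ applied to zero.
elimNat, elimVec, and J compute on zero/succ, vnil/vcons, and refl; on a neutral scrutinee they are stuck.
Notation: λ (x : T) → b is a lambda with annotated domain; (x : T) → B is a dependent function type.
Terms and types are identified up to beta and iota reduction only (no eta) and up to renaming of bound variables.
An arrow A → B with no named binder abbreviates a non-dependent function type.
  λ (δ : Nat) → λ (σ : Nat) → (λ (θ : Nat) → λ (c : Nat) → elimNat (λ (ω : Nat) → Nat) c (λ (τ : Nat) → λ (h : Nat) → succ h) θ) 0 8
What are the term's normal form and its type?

normal form:
  λ (δ : Nat) → λ (σ : Nat) → 8
inferred type:
  Nat → Nat → Nat


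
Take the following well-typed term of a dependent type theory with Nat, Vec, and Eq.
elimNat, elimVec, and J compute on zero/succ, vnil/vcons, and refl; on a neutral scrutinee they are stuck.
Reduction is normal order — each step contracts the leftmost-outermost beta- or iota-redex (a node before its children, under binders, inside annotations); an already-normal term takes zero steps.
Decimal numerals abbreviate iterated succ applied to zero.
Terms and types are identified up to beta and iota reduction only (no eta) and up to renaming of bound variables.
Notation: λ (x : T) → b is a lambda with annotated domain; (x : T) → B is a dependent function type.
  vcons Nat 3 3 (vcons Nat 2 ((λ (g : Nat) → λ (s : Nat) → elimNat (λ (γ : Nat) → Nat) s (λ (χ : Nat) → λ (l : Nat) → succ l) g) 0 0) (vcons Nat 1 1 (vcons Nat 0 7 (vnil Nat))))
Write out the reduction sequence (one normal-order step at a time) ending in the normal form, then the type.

normal-order reduction sequence:
  vcons Nat 3 3 (vcons Nat 2 ((λ (g : Nat) → λ (s : Nat) → elimNat (λ (γ : Nat) → Nat) s (λ (χ : Nat) → λ (l : Nat) → succ l) g) 0 0) (vcons Nat 1 1 (vcons Nat 0 7 (vnil Nat))))
  ~> vcons Nat 3 3 (vcons Nat 2 ((λ (g : Nat) → elimNat (λ (s : Nat) → Nat) g (λ (γ : Nat) → λ (χ : Nat) → succ χ) 0) 0) (vcons Nat 1 1 (vcons Nat 0 7 (vnil Nat))))
  ~> vcons Nat 3 3 (vcons Nat 2 (elimNat (λ (g : Nat) → Nat) 0 (λ (s : Nat) → λ (γ : Nat) → succ γ) 0) (vcons Nat 1 1 (vcons Nat 0 7 (vnil Nat))))
  ~> vcons Nat 3 3 (vcons Nat 2 0 (vcons Nat 1 1 (vcons Nat 0 7 (vnil Nat))))
inferred type:
  Vec Nat 4


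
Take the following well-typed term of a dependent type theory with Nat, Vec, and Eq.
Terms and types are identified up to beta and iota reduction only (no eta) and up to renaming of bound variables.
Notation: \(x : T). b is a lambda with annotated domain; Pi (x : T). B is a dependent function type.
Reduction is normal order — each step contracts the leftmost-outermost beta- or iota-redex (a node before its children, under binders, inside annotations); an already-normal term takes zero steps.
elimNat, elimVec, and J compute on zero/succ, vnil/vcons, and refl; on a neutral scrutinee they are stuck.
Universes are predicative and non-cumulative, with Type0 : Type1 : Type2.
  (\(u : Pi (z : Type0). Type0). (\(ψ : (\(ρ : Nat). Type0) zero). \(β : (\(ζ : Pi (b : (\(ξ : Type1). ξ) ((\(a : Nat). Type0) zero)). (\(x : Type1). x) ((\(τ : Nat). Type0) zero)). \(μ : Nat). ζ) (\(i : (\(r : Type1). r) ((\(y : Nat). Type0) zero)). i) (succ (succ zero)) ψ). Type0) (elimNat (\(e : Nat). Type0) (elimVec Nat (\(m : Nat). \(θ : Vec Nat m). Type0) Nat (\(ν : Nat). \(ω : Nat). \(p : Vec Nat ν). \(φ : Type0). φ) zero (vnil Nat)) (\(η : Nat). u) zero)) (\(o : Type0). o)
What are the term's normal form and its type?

resulting normal form:
  \(u : Nat). Type0
type:
  Pi (u : Nat). Type1
observation: 7 normal-order steps separate the term from its normal form.


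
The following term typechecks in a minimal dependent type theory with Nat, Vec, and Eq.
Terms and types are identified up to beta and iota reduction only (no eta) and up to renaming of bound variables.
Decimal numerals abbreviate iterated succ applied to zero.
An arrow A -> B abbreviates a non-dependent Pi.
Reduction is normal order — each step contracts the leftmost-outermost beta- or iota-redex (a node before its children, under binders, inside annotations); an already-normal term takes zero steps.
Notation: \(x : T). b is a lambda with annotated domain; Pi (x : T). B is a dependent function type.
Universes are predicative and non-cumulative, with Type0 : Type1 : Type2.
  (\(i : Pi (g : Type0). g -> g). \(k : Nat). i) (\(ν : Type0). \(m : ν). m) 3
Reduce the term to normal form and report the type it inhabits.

resulting normal form:
  \(i : Type0). \(g : i). g
inferred type:
  Pi (i : Type0). i -> i
observation: normalization takes exactly 2 steps under the normal-order strategy.


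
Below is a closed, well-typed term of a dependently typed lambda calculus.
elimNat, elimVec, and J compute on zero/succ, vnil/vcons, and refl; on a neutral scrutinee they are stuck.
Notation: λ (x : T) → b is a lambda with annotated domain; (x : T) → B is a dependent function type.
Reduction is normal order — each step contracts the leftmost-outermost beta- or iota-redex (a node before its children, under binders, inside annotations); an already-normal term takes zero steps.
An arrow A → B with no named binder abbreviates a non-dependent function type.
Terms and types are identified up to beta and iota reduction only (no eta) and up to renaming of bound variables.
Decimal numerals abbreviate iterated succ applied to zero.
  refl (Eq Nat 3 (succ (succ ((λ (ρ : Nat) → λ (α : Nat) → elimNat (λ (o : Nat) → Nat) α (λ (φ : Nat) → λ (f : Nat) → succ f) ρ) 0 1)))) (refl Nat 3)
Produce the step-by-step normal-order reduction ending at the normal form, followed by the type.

normal-order reduction sequence:
  refl (Eq Nat 3 (succ (succ ((λ (ρ : Nat) → λ (α : Nat) → elimNat (λ (o : Nat) → Nat) α (λ (φ : Nat) → λ (f : Nat) → succ f) ρ) 0 1)))) (refl Nat 3)
  ~> refl (Eq Nat 3 (succ (succ ((λ (ρ : Nat) → elimNat (λ (α : Nat) → Nat) ρ (λ (o : Nat) → λ (φ : Nat) → succ φ) 0) 1)))) (refl Nat 3)
  ~> refl (Eq Nat 3 (succ (succ (elimNat (λ (ρ : Nat) → Nat) 1 (λ (α : Nat) → λ (o : Nat) → succ o) 0)))) (refl Nat 3)
  ~> refl (Eq Nat 3 3) (refl Nat 3)
type:
  Eq (Eq Nat 3 3) (refl Nat 3) (refl Nat 3)


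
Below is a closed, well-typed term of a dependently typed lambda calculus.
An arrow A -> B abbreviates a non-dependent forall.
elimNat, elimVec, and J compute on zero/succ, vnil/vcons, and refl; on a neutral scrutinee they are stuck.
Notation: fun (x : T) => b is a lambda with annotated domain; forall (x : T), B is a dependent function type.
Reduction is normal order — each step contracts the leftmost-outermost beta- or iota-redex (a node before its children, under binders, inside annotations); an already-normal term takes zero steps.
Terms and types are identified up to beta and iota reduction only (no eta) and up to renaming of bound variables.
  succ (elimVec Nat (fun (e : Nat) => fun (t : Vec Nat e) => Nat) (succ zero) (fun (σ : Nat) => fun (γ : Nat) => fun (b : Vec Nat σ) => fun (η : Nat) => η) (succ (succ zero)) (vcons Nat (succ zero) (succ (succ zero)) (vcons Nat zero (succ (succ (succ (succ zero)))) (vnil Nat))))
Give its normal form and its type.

resulting normal form:
  succ (succ zero)
type:
  Nat


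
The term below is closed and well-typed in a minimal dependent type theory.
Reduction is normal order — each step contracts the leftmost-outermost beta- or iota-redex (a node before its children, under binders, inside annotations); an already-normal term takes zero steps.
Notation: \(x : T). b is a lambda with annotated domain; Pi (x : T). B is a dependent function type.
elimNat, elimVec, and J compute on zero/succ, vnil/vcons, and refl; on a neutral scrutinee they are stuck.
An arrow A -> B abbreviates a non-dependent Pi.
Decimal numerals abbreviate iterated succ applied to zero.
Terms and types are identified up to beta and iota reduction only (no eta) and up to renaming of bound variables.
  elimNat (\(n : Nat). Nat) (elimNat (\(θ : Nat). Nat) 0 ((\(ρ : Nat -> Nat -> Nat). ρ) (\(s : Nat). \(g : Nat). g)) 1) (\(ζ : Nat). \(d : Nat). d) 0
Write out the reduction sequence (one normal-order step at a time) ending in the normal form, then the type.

normal-order reduction:
  elimNat (\(n : Nat). Nat) (elimNat (\(θ : Nat). Nat) 0 ((\(ρ : Nat -> Nat -> Nat). ρ) (\(s : Nat). \(g : Nat). g)) 1) (\(ζ : Nat). \(d : Nat). d) 0
  ~> elimNat (\(n : Nat). Nat) 0 ((\(θ : Nat -> Nat -> Nat). θ) (\(ρ : Nat). \(s : Nat). s)) 1
  ~> (\(n : Nat -> Nat -> Nat). n) (\(θ : Nat). \(ρ : Nat). ρ) 0 (elimNat (\(s : Nat). Nat) 0 ((\(g : Nat -> Nat -> Nat). g) (\(ζ : Nat). \(d : Nat). d)) 0)
  ~> (\(n : Nat). \(θ : Nat). θ) 0 (elimNat (\(ρ : Nat). Nat) 0 ((\(s : Nat -> Nat -> Nat). s) (\(g : Nat). \(ζ : Nat). ζ)) 0)
  ~> (\(n : Nat). n) (elimNat (\(θ : Nat). Nat) 0 ((\(ρ : Nat -> Nat -> Nat). ρ) (\(s : Nat). \(g : Nat). g)) 0)
  ~> elimNat (\(n : Nat). Nat) 0 ((\(θ : Nat -> Nat -> Nat). θ) (\(ρ : Nat). \(s : Nat). s)) 0
  ~> 0
inferred type:
  Nat


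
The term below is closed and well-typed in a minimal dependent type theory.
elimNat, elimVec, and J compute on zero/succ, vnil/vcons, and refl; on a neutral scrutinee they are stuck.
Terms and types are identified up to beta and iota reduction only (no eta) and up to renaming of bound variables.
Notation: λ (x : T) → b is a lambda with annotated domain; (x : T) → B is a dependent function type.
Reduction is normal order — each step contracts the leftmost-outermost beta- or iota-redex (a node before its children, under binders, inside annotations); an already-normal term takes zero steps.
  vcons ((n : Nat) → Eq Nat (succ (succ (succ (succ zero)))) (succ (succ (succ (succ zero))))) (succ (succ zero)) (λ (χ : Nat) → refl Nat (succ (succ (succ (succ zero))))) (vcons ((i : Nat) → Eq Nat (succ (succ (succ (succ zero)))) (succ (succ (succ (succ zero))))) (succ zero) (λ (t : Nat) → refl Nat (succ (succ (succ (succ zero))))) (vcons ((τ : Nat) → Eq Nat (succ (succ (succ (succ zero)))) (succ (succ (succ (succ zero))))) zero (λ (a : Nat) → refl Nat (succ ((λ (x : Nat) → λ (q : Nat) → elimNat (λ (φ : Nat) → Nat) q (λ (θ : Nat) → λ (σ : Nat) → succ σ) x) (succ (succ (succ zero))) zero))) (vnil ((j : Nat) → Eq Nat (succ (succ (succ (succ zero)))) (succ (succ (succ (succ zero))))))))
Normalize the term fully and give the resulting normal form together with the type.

resulting normal form:
  vcons ((n : Nat) → Eq Nat (succ (succ (succ (succ zero)))) (succ (succ (succ (succ zero))))) (succ (succ zero)) (λ (χ : Nat) → refl Nat (succ (succ (succ (succ zero))))) (vcons ((i : Nat) → Eq Nat (succ (succ (succ (succ zero)))) (succ (succ (succ (succ zero))))) (succ zero) (λ (t : Nat) → refl Nat (succ (succ (succ (succ zero))))) (vcons ((τ : Nat) → Eq Nat (succ (succ (succ (succ zero)))) (succ (succ (succ (succ zero))))) zero (λ (a : Nat) → refl Nat (succ (succ (succ (succ zero))))) (vnil ((x : Nat) → Eq Nat (succ (succ (succ (succ zero)))) (succ (succ (succ (succ zero))))))))
the term's type:
  Vec ((n : Nat) → Eq Nat (succ (succ (succ (succ zero)))) (succ (succ (succ (succ zero))))) (succ (succ (succ zero)))
observation: contracting a beta-redex first, the term normalizes in 12 steps.


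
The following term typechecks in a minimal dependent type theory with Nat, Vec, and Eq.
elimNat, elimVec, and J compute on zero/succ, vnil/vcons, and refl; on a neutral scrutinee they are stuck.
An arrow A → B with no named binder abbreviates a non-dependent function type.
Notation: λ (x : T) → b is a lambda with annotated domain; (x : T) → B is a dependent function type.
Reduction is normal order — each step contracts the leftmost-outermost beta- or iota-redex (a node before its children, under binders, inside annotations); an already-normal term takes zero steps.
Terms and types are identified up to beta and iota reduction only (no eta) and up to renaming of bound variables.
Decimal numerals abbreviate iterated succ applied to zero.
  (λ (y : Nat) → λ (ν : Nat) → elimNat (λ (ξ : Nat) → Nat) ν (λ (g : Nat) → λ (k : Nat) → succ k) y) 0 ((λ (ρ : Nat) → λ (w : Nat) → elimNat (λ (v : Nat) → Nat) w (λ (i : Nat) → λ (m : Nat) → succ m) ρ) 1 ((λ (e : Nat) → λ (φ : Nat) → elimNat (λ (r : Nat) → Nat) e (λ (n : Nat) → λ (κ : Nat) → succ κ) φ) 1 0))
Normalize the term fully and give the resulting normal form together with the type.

resulting normal form:
  2
type:
  Nat
observation: the first redex contracted is a beta-redex; the normal form is reached in 12 normal-order steps.


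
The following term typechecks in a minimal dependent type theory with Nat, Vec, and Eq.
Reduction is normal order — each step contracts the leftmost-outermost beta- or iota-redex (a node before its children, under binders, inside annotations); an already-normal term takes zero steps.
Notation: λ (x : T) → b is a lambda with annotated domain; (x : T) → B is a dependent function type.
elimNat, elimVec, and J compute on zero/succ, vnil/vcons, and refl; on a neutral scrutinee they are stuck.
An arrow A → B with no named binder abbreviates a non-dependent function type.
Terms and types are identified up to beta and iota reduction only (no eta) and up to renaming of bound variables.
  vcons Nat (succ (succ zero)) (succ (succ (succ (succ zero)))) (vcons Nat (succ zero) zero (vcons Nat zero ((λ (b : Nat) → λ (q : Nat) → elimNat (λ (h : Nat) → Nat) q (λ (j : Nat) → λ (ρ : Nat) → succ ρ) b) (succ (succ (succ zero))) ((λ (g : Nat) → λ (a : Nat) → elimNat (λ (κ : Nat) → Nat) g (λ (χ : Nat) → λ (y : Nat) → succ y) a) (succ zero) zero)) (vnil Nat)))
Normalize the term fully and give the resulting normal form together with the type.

resulting normal form:
  vcons Nat (succ (succ zero)) (succ (succ (succ (succ zero)))) (vcons Nat (succ zero) zero (vcons Nat zero (succ (succ (succ (succ zero)))) (vnil Nat)))
the term's type:
  Vec Nat (succ (succ (succ zero)))


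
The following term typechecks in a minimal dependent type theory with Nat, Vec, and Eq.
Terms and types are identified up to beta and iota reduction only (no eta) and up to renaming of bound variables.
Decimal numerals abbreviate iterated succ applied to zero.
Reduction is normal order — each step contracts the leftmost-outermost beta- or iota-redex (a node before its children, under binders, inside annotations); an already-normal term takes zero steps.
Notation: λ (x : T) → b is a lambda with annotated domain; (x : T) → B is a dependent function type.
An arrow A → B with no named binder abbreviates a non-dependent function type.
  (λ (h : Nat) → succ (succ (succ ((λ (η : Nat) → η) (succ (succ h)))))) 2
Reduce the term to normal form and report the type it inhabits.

resulting normal form:
  7
the term's type:
  Nat
observation: the first redex contracted is a beta-redex; the normal form is reached in 2 normal-order steps.


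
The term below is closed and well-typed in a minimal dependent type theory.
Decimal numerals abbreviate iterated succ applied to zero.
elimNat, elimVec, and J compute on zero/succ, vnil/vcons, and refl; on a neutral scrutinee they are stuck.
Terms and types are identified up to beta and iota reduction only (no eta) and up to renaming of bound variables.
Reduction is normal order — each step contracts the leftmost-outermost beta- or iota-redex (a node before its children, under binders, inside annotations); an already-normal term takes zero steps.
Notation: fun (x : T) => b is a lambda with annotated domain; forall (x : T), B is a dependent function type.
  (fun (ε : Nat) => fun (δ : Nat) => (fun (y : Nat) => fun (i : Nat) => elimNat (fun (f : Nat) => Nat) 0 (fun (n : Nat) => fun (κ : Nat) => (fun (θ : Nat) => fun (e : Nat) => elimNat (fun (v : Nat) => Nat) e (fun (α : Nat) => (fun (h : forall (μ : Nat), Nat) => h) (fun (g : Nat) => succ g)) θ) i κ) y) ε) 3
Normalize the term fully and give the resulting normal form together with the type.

reduced normal form:
  fun (ε : Nat) => fun (δ : Nat) => elimNat (fun (y : Nat) => Nat) (elimNat (fun (i : Nat) => Nat) (elimNat (fun (f : Nat) => Nat) 0 (fun (n : Nat) => fun (κ : Nat) => succ κ) δ) (fun (θ : Nat) => fun (e : Nat) => succ e) δ) (fun (v : Nat) => fun (α : Nat) => succ α) δ
type:
  forall (ε : Nat), forall (δ : Nat), Nat
observation: reduction starts at a beta-redex, and 21 normal-order steps reach the normal form.


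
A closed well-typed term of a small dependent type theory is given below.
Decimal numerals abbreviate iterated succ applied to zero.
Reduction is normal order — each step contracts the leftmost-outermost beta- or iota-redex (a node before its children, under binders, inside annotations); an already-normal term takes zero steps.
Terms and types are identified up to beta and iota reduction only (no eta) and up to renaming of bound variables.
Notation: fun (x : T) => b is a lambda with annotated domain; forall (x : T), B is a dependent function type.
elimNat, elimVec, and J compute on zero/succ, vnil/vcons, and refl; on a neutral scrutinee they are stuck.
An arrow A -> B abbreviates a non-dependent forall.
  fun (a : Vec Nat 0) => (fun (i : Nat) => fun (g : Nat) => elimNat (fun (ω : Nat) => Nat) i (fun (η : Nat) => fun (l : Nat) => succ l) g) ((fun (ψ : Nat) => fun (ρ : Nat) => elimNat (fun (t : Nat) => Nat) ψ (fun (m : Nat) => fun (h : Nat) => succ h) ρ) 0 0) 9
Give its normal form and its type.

reduced normal form:
  fun (a : Vec Nat 0) => 9
inferred type:
  Vec Nat 0 -> Nat


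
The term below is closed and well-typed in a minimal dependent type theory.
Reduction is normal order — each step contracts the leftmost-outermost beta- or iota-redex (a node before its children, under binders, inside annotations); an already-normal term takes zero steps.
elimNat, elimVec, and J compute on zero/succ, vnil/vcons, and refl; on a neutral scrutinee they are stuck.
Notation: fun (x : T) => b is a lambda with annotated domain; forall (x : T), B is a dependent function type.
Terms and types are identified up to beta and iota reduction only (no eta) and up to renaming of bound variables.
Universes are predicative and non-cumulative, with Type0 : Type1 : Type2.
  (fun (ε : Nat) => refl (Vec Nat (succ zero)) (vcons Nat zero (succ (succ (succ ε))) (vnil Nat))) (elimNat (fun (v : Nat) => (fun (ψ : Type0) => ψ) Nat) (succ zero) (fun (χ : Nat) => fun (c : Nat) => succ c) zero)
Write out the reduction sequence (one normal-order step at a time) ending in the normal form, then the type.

normal-order reduction sequence:
  (fun (ε : Nat) => refl (Vec Nat (succ zero)) (vcons Nat zero (succ (succ (succ ε))) (vnil Nat))) (elimNat (fun (v : Nat) => (fun (ψ : Type0) => ψ) Nat) (succ zero) (fun (χ : Nat) => fun (c : Nat) => succ c) zero)
  ~> refl (Vec Nat (succ zero)) (vcons Nat zero (succ (succ (succ (elimNat (fun (ε : Nat) => (fun (v : Type0) => v) Nat) (succ zero) (fun (ψ : Nat) => fun (χ : Nat) => succ χ) zero)))) (vnil Nat))
  ~> refl (Vec Nat (succ zero)) (vcons Nat zero (succ (succ (succ (succ zero)))) (vnil Nat))
type:
  Eq (Vec Nat (succ zero)) (vcons Nat zero (succ (succ (succ (succ zero)))) (vnil Nat)) (vcons Nat zero (succ (succ (succ (succ zero)))) (vnil Nat))


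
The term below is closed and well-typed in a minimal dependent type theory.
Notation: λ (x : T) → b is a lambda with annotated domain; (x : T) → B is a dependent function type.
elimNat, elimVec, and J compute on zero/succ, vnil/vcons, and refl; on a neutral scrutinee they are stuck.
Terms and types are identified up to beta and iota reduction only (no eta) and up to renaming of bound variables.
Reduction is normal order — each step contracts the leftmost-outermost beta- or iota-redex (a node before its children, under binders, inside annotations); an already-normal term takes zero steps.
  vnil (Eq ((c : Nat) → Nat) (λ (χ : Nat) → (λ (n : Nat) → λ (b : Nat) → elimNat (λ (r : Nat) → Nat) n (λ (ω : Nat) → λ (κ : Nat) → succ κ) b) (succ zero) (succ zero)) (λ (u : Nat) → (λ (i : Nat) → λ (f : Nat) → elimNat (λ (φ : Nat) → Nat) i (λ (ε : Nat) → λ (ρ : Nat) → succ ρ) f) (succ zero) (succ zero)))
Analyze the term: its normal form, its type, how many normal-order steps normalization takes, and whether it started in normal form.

reduced normal form:
  vnil (Eq ((c : Nat) → Nat) (λ (χ : Nat) → succ (succ zero)) (λ (n : Nat) → succ (succ zero)))
inferred type:
  Vec (Eq ((c : Nat) → Nat) (λ (χ : Nat) → succ (succ zero)) (λ (n : Nat) → succ (succ zero))) zero
steps to reach normal form (normal order): 12
already normal: no
first redex: a beta-redex


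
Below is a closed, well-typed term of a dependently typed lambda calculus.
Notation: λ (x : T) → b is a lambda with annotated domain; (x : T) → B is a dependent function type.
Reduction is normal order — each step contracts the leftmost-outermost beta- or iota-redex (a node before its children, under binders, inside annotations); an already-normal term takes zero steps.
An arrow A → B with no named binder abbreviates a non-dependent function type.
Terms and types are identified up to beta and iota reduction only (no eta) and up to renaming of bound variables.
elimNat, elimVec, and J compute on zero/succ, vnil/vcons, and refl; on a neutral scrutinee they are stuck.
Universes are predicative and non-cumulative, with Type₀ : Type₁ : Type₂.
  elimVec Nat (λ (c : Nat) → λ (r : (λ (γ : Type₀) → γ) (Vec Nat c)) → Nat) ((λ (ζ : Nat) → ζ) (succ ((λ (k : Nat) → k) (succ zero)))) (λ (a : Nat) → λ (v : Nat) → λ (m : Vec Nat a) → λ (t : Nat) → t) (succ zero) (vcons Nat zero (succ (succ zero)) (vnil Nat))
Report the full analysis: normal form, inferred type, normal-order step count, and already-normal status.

reduced normal form:
  succ (succ zero)
inferred type:
  Nat
reduction steps (normal order): 8
started in normal form: no
first contracted redex: an elimVec iota-redex


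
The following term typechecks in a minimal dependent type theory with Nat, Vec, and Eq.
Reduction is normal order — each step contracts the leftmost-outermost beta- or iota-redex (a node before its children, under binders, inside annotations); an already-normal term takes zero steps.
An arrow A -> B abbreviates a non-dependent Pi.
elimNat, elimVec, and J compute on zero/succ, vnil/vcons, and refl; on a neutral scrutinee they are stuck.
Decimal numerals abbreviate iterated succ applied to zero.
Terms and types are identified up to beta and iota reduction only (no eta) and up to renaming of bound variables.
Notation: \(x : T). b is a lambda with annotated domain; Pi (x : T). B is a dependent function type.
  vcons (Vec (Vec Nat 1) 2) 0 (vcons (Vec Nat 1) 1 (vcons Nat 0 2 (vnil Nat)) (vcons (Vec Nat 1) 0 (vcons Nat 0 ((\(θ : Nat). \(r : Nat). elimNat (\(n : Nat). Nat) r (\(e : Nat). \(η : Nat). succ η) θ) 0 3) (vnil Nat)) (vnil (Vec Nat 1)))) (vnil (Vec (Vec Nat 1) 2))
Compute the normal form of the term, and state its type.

resulting normal form:
  vcons (Vec (Vec Nat 1) 2) 0 (vcons (Vec Nat 1) 1 (vcons Nat 0 2 (vnil Nat)) (vcons (Vec Nat 1) 0 (vcons Nat 0 3 (vnil Nat)) (vnil (Vec Nat 1)))) (vnil (Vec (Vec Nat 1) 2))
the term's type:
  Vec (Vec (Vec Nat 1) 2) 1
observation: contracting a beta-redex first, the term normalizes in 3 steps.


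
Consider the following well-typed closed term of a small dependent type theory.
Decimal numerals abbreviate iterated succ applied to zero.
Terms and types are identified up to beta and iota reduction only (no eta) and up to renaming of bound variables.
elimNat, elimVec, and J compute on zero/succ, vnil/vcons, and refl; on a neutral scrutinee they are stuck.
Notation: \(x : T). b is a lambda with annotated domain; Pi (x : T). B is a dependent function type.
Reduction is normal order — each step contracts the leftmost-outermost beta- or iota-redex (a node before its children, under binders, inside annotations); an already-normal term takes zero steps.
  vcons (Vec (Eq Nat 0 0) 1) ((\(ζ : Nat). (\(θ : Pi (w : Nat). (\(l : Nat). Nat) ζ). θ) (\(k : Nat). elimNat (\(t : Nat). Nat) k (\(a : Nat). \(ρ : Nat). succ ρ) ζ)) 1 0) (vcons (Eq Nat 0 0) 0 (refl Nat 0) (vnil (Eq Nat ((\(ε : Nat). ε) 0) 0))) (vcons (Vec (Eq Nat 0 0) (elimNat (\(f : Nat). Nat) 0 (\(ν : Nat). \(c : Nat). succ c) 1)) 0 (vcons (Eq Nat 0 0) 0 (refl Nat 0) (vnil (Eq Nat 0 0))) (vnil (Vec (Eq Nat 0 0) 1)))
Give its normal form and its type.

reduced normal form:
  vcons (Vec (Eq Nat 0 0) 1) 1 (vcons (Eq Nat 0 0) 0 (refl Nat 0) (vnil (Eq Nat 0 0))) (vcons (Vec (Eq Nat 0 0) 1) 0 (vcons (Eq Nat 0 0) 0 (refl Nat 0) (vnil (Eq Nat 0 0))) (vnil (Vec (Eq Nat 0 0) 1)))
inferred type:
  Vec (Vec (Eq Nat 0 0) 1) 2
observation: 12 normal-order steps separate the term from its normal form.


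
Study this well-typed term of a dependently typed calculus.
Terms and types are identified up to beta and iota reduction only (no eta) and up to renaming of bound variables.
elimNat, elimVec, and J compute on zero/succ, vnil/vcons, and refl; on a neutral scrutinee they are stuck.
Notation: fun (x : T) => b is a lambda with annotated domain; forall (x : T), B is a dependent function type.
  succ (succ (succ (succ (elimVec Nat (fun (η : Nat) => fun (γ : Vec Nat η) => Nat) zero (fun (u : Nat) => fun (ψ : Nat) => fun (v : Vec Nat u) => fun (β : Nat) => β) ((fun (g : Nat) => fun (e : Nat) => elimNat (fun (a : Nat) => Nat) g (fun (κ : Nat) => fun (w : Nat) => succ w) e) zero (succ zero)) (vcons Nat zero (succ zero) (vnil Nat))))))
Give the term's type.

type:
  Nat


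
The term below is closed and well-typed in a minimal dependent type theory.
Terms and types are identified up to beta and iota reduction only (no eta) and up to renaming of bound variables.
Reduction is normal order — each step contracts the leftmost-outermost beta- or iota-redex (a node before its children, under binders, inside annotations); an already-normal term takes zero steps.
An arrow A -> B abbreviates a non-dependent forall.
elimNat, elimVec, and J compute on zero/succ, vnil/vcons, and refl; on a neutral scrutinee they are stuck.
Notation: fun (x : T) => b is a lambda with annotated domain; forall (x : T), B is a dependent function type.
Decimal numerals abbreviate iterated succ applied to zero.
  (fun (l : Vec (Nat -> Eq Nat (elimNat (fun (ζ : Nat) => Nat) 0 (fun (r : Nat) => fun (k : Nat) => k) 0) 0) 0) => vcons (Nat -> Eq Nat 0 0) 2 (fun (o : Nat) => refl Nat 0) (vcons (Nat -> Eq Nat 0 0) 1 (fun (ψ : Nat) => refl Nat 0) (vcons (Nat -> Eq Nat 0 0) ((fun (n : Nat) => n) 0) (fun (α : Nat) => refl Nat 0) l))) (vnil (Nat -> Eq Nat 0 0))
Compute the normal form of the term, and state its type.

normal form:
  vcons (Nat -> Eq Nat 0 0) 2 (fun (l : Nat) => refl Nat 0) (vcons (Nat -> Eq Nat 0 0) 1 (fun (ζ : Nat) => refl Nat 0) (vcons (Nat -> Eq Nat 0 0) 0 (fun (r : Nat) => refl Nat 0) (vnil (Nat -> Eq Nat 0 0))))
type:
  Vec (Nat -> Eq Nat 0 0) 3
observation: the first redex contracted is a beta-redex; the normal form is reached in 2 normal-order steps.


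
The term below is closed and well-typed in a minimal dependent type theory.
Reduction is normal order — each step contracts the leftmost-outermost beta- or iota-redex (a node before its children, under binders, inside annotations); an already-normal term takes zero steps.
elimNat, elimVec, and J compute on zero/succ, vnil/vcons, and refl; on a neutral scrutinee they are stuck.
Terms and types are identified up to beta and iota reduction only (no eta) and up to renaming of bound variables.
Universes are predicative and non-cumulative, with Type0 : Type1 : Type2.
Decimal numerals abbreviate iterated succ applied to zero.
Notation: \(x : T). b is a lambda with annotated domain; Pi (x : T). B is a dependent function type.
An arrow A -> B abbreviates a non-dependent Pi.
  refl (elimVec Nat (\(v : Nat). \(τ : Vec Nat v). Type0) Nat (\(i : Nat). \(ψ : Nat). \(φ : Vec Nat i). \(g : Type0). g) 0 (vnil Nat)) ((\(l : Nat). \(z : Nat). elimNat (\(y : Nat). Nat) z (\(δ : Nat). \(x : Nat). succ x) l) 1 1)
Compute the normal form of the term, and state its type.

resulting normal form:
  refl Nat 2
inferred type:
  Eq Nat 2 2
observation: the first redex contracted is an elimVec iota-redex; the normal form is reached in 7 normal-order steps.


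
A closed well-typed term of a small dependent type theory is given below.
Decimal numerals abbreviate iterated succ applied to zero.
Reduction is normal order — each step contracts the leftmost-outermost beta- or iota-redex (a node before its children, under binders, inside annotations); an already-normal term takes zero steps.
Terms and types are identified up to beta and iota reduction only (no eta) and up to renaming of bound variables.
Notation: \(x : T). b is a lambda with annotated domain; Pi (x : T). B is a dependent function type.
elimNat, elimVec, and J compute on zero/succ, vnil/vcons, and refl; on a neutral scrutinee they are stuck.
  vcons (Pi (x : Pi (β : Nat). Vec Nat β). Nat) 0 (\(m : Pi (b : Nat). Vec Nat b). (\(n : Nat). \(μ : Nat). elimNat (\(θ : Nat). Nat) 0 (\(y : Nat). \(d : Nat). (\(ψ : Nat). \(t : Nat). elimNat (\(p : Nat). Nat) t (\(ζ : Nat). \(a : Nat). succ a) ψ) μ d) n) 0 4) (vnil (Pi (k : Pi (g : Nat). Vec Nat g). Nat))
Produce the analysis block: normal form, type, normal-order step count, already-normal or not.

resulting normal form:
  vcons (Pi (x : Pi (β : Nat). Vec Nat β). Nat) 0 (\(m : Pi (b : Nat). Vec Nat b). 0) (vnil (Pi (n : Pi (μ : Nat). Vec Nat μ). Nat))
the term's type:
  Vec (Pi (x : Pi (β : Nat). Vec Nat β). Nat) 1
steps to reach normal form (normal order): 3
started in normal form: no
first contracted redex: a beta-redex


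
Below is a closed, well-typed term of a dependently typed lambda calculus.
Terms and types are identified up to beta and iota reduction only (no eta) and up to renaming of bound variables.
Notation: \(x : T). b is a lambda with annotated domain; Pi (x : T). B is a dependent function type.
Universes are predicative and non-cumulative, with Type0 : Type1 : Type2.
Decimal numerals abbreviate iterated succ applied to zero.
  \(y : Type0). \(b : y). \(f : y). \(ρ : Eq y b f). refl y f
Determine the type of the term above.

type:
  Pi (y : Type0). Pi (b : y). Pi (f : y). Pi (ρ : Eq y b f). Eq y f f


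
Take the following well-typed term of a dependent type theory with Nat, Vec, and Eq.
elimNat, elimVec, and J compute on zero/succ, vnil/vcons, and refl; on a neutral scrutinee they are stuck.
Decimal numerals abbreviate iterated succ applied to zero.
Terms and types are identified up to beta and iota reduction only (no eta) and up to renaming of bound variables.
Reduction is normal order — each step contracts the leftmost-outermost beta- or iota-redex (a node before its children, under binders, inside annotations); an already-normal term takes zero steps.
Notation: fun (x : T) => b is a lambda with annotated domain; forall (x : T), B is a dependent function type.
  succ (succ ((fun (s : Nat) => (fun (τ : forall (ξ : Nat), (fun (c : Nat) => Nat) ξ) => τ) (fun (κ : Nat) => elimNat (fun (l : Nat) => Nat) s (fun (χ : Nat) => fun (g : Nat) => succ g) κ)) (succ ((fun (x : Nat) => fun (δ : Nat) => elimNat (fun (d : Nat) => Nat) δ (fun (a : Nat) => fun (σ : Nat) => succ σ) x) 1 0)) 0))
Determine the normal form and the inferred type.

resulting normal form:
  4
the term's type:
  Nat
observation: the term reaches its normal form after 10 normal-order steps.


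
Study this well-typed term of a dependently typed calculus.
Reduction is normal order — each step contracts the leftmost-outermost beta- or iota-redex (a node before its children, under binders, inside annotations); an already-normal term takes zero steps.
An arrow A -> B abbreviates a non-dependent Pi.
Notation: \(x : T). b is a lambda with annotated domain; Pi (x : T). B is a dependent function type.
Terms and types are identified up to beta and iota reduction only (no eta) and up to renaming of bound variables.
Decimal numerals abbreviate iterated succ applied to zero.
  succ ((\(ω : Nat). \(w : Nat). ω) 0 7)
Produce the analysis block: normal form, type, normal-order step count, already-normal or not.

resulting normal form:
  1
inferred type:
  Nat
normal-order step count: 2
started in normal form: no
first contracted redex: a beta-redex


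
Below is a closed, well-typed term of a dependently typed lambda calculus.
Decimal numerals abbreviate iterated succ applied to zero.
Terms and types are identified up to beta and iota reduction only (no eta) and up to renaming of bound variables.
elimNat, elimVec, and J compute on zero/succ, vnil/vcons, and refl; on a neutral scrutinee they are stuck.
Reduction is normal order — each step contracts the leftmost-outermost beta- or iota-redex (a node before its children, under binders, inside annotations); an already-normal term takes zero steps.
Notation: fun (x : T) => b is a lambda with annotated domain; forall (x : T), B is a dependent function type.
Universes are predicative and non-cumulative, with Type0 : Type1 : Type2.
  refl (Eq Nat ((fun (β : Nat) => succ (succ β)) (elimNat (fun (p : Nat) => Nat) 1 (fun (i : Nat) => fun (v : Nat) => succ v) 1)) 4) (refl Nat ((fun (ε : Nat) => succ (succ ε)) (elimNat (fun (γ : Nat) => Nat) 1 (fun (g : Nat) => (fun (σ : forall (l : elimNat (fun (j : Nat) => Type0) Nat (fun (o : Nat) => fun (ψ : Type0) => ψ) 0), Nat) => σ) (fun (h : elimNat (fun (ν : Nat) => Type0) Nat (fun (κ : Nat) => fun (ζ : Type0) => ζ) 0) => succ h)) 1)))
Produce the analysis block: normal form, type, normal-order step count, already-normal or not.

reduced normal form:
  refl (Eq Nat 4 4) (refl Nat 4)
the term's type:
  Eq (Eq Nat 4 4) (refl Nat 4) (refl Nat 4)
normal-order step count: 11
term was already normal: no
first contracted redex: a beta-redex


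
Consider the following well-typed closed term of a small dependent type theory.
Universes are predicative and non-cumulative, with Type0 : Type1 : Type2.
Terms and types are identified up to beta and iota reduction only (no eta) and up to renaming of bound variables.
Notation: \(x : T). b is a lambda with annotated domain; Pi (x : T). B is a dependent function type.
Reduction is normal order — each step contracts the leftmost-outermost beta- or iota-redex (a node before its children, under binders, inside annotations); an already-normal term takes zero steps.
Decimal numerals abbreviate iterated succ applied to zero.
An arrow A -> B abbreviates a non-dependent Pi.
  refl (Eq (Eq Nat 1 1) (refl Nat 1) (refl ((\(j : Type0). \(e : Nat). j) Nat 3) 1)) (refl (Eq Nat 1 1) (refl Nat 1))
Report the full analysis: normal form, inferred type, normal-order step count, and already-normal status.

reduced normal form:
  refl (Eq (Eq Nat 1 1) (refl Nat 1) (refl Nat 1)) (refl (Eq Nat 1 1) (refl Nat 1))
inferred type:
  Eq (Eq (Eq Nat 1 1) (refl Nat 1) (refl Nat 1)) (refl (Eq Nat 1 1) (refl Nat 1)) (refl (Eq Nat 1 1) (refl Nat 1))
normal-order step count: 2
term was already normal: no
first contracted redex: a beta-redex


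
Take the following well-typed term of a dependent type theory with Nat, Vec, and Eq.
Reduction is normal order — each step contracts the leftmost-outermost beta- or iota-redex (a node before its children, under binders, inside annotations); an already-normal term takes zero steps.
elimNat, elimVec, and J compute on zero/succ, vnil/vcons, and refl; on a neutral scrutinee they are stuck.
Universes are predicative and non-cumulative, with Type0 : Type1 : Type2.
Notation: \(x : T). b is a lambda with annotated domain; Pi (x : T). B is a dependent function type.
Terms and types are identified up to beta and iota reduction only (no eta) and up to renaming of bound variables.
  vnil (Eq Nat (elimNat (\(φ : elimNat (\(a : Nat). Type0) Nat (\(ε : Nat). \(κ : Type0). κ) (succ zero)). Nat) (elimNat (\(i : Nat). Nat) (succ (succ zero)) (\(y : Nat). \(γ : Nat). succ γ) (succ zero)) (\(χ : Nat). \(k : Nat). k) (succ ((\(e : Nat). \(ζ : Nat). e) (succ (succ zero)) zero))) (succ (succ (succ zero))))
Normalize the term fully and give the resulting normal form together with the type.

resulting normal form:
  vnil (Eq Nat (succ (succ (succ zero))) (succ (succ (succ zero))))
type:
  Vec (Eq Nat (succ (succ (succ zero))) (succ (succ (succ zero)))) zero
observation: 20 normal-order steps separate the term from its normal form.


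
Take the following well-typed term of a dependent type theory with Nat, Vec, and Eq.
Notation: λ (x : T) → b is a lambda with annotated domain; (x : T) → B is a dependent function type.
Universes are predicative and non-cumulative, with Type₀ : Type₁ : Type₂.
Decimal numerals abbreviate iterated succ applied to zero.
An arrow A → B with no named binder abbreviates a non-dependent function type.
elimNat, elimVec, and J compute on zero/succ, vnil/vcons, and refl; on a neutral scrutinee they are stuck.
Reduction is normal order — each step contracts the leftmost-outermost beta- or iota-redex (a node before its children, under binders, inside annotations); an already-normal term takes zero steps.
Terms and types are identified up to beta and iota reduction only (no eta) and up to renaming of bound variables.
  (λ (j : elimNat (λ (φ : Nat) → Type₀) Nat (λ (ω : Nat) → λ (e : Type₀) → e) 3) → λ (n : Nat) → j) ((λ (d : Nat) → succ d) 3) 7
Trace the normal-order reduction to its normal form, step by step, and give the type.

reduction (normal order):
  (λ (j : elimNat (λ (φ : Nat) → Type₀) Nat (λ (ω : Nat) → λ (e : Type₀) → e) 3) → λ (n : Nat) → j) ((λ (d : Nat) → succ d) 3) 7
  ~> (λ (j : Nat) → (λ (φ : Nat) → succ φ) 3) 7
  ~> (λ (j : Nat) → succ j) 3
  ~> 4
type:
  Nat


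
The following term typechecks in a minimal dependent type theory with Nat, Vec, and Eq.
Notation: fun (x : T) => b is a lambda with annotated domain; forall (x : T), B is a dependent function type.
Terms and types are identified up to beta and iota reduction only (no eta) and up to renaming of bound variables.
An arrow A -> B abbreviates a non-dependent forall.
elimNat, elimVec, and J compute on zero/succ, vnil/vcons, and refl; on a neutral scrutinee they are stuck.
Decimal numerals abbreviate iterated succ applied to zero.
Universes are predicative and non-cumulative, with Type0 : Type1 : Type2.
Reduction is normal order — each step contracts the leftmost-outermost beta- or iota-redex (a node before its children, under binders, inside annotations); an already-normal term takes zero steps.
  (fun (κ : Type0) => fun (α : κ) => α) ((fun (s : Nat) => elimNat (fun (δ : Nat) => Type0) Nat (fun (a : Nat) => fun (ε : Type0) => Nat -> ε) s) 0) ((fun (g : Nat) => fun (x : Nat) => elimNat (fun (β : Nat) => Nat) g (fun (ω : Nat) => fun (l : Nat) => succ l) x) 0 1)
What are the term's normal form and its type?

reduced normal form:
  1
the term's type:
  Nat
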